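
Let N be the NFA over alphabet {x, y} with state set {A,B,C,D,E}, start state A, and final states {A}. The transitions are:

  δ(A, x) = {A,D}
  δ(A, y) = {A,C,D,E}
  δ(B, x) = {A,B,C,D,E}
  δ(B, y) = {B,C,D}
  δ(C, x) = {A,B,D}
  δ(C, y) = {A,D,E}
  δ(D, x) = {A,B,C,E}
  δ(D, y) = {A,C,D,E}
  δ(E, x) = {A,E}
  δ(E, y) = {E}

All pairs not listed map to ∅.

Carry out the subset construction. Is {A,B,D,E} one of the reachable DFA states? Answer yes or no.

Start state of the DFA: {A}.
{A} --x--> {A,D}  [new]
{A} --y--> {A,C,D,E}  [new]
{A,D} --x--> {A,B,C,D,E}  [new]
{A,D} --y--> {A,C,D,E}  [seen]
{A,C,D,E} --x--> {A,B,C,D,E}  [seen]
{A,C,D,E} --y--> {A,C,D,E}  [seen]
{A,B,C,D,E} --x--> {A,B,C,D,E}  [seen]
{A,B,C,D,E} --y--> {A,B,C,D,E}  [seen]
Reachable DFA states: {A}, {A,D}, {A,C,D,E}, {A,B,C,D,E}.
{A,B,D,E} is not among them.

no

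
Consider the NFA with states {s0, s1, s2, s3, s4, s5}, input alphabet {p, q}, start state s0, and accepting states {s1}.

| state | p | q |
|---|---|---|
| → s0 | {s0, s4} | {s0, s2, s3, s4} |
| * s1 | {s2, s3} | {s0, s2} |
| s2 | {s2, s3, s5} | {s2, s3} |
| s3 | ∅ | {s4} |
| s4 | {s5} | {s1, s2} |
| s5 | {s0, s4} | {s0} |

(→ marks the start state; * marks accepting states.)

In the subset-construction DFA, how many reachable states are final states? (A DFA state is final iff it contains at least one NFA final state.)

1

Start state of the DFA: {s0}.
{s0} --p--> {s0, s4}  [new]
{s0} --q--> {s0, s2, s3, s4}  [new]
{s0, s4} --p--> {s0, s4, s5}  [new]
{s0, s4} --q--> {s0, s1, s2, s3, s4}  [new]
{s0, s2, s3, s4} --p--> {s0, s2, s3, s4, s5}  [new]
{s0, s2, s3, s4} --q--> {s0, s1, s2, s3, s4}  [seen]
{s0, s4, s5} --p--> {s0, s4, s5}  [seen]
{s0, s4, s5} --q--> {s0, s1, s2, s3, s4}  [seen]
{s0, s1, s2, s3, s4} --p--> {s0, s2, s3, s4, s5}  [seen]
{s0, s1, s2, s3, s4} --q--> {s0, s1, s2, s3, s4}  [seen]
{s0, s2, s3, s4, s5} --p--> {s0, s2, s3, s4, s5}  [seen]
{s0, s2, s3, s4, s5} --q--> {s0, s1, s2, s3, s4}  [seen]
Reachable DFA states: {s0}, {s0, s4}, {s0, s2, s3, s4}, {s0, s4, s5}, {s0, s1, s2, s3, s4}, {s0, s2, s3, s4, s5}.
Accepting DFA states (contain an NFA accepting state): {s0, s1, s2, s3, s4}.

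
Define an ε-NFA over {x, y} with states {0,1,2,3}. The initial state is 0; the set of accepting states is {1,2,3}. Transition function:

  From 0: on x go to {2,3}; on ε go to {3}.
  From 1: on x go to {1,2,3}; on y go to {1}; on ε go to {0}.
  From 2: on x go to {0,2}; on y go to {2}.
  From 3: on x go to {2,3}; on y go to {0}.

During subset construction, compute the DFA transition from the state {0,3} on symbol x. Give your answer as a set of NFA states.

{2,3}

δ(0,x) = {2,3}; δ(3,x) = {2,3}.
Union: {2,3}.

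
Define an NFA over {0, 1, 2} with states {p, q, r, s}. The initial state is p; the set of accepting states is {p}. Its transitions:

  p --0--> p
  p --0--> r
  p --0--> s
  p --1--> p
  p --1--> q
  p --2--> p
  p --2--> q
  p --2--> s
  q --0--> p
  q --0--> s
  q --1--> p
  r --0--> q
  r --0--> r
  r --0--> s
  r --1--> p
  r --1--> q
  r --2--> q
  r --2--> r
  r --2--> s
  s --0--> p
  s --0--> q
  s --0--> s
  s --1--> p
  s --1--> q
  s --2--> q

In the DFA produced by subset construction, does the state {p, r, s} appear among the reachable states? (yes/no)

yes

Start state of the DFA: {p}.
{p} --0--> {p, r, s}  [new]
{p} --1--> {p, q}  [new]
{p} --2--> {p, q, s}  [new]
{p, r, s} --0--> {p, q, r, s}  [new]
{p, r, s} --1--> {p, q}  [seen]
{p, r, s} --2--> {p, q, r, s}  [seen]
{p, q} --0--> {p, r, s}  [seen]
{p, q} --1--> {p, q}  [seen]
{p, q} --2--> {p, q, s}  [seen]
{p, q, s} --0--> {p, q, r, s}  [seen]
{p, q, s} --1--> {p, q}  [seen]
{p, q, s} --2--> {p, q, s}  [seen]
{p, q, r, s} --0--> {p, q, r, s}  [seen]
{p, q, r, s} --1--> {p, q}  [seen]
{p, q, r, s} --2--> {p, q, r, s}  [seen]
Reachable DFA states: {p}, {p, r, s}, {p, q}, {p, q, s}, {p, q, r, s}.
{p, r, s} is among them.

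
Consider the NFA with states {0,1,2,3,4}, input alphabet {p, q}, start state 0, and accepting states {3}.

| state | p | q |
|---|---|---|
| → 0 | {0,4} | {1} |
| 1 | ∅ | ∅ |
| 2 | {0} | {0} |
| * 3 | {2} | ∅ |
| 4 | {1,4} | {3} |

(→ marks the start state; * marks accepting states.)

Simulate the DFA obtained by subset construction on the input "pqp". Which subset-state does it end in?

{2}

Start: {0}.
δ(0,p) = {0,4}.
Union: {0,4}.
After p: {0,4}.
δ(0,q) = {1}; δ(4,q) = {3}.
Union: {1,3}.
After q: {1,3}.
δ(1,p) = ∅; δ(3,p) = {2}.
Union: {2}.
After p: {2}.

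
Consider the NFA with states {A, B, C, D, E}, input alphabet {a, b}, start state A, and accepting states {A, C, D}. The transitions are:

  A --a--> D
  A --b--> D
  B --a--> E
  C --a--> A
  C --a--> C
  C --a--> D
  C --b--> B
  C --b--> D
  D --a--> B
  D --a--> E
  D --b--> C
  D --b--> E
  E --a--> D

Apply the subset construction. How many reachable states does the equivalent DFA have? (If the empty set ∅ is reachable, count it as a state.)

11

Start state of the DFA: {A}.
{A} --a--> {D}  [new]
{A} --b--> {D}  [seen]
{D} --a--> {B, E}  [new]
{D} --b--> {C, E}  [new]
{B, E} --a--> {D, E}  [new]
{B, E} --b--> ∅  [new]
{C, E} --a--> {A, C, D}  [new]
{C, E} --b--> {B, D}  [new]
{D, E} --a--> {B, D, E}  [new]
{D, E} --b--> {C, E}  [seen]
∅ --a--> ∅  [seen]
∅ --b--> ∅  [seen]
{A, C, D} --a--> {A, B, C, D, E}  [new]
{A, C, D} --b--> {B, C, D, E}  [new]
{B, D} --a--> {B, E}  [seen]
{B, D} --b--> {C, E}  [seen]
{B, D, E} --a--> {B, D, E}  [seen]
{B, D, E} --b--> {C, E}  [seen]
{A, B, C, D, E} --a--> {A, B, C, D, E}  [seen]
{A, B, C, D, E} --b--> {B, C, D, E}  [seen]
{B, C, D, E} --a--> {A, B, C, D, E}  [seen]
{B, C, D, E} --b--> {B, C, D, E}  [seen]
Reachable DFA states: {A}, {D}, {B, E}, {C, E}, {D, E}, ∅, {A, C, D}, {B, D}, {B, D, E}, {A, B, C, D, E}, {B, C, D, E}.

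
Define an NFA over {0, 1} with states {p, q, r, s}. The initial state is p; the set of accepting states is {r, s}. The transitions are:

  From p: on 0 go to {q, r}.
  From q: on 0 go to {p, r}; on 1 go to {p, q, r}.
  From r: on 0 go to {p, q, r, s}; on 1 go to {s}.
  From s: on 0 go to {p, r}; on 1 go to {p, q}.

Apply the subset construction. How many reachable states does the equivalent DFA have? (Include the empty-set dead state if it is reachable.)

Start state of the DFA: {p}.
{p} --0--> {q, r}  [new]
{p} --1--> ∅  [new]
{q, r} --0--> {p, q, r, s}  [new]
{q, r} --1--> {p, q, r, s}  [seen]
∅ --0--> ∅  [seen]
∅ --1--> ∅  [seen]
{p, q, r, s} --0--> {p, q, r, s}  [seen]
{p, q, r, s} --1--> {p, q, r, s}  [seen]
Reachable DFA states: {p}, {q, r}, ∅, {p, q, r, s}.

4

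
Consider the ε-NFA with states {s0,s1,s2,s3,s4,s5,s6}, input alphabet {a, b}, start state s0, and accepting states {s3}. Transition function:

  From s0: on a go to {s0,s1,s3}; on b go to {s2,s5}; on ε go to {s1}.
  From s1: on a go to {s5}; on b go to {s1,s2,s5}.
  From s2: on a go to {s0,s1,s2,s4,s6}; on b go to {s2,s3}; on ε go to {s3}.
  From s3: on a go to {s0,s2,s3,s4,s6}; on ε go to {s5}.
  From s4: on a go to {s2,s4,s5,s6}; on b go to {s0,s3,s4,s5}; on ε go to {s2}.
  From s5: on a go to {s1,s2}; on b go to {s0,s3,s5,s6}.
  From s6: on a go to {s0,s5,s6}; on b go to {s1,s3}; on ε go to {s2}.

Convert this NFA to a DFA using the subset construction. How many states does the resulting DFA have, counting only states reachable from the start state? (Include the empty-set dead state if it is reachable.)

5

Start state of the DFA: {s0,s1} (ε-closure of the NFA start).
{s0,s1} --a--> {s0,s1,s3,s5}  [new]
{s0,s1} --b--> {s1,s2,s3,s5}  [new]
{s0,s1,s3,s5} --a--> {s0,s1,s2,s3,s4,s5,s6}  [new]
{s0,s1,s3,s5} --b--> {s0,s1,s2,s3,s5,s6}  [new]
{s1,s2,s3,s5} --a--> {s0,s1,s2,s3,s4,s5,s6}  [seen]
{s1,s2,s3,s5} --b--> {s0,s1,s2,s3,s5,s6}  [seen]
{s0,s1,s2,s3,s4,s5,s6} --a--> {s0,s1,s2,s3,s4,s5,s6}  [seen]
{s0,s1,s2,s3,s4,s5,s6} --b--> {s0,s1,s2,s3,s4,s5,s6}  [seen]
{s0,s1,s2,s3,s5,s6} --a--> {s0,s1,s2,s3,s4,s5,s6}  [seen]
{s0,s1,s2,s3,s5,s6} --b--> {s0,s1,s2,s3,s5,s6}  [seen]
Reachable DFA states: {s0,s1}, {s0,s1,s3,s5}, {s1,s2,s3,s5}, {s0,s1,s2,s3,s4,s5,s6}, {s0,s1,s2,s3,s5,s6}.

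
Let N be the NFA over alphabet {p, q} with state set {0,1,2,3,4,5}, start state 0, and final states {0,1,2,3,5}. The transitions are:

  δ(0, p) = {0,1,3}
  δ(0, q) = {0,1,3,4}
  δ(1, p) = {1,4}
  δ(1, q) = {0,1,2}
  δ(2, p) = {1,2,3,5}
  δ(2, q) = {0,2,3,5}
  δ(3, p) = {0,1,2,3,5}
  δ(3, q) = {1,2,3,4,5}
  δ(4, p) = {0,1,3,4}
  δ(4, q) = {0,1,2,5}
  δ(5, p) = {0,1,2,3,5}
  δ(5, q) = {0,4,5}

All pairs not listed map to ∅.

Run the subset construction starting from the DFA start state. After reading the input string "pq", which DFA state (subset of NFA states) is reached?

Start: {0}.
δ(0,p) = {0,1,3}.
Union: {0,1,3}.
After p: {0,1,3}.
δ(0,q) = {0,1,3,4}; δ(1,q) = {0,1,2}; δ(3,q) = {1,2,3,4,5}.
Union: {0,1,2,3,4,5}.
After q: {0,1,2,3,4,5}.

{0,1,2,3,4,5}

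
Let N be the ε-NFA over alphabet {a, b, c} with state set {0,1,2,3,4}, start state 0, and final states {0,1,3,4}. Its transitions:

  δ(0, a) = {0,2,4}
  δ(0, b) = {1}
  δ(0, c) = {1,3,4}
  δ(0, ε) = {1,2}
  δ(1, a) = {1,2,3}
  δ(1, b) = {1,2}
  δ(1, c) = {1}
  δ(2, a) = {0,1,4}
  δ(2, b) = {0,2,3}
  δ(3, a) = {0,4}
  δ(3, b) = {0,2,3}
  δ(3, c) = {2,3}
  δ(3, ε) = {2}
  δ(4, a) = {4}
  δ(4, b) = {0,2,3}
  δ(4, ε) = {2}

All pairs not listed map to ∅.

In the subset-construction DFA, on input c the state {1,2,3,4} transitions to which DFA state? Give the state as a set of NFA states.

{1,2,3}

δ(1,c) = {1}; δ(2,c) = ∅; δ(3,c) = {2,3}; δ(4,c) = ∅.
Union: {1,2,3}.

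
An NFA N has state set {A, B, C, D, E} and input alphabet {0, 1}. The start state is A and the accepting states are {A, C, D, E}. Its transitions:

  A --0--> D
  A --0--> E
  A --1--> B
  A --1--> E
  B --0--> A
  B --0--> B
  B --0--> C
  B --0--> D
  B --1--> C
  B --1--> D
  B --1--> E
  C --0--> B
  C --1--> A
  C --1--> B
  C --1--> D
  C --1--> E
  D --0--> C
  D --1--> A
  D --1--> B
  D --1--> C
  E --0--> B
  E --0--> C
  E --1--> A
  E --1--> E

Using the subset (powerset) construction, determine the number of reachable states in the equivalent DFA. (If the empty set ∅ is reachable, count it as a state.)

9

Start state of the DFA: {A}.
{A} --0--> {D, E}  [new]
{A} --1--> {B, E}  [new]
{D, E} --0--> {B, C}  [new]
{D, E} --1--> {A, B, C, E}  [new]
{B, E} --0--> {A, B, C, D}  [new]
{B, E} --1--> {A, C, D, E}  [new]
{B, C} --0--> {A, B, C, D}  [seen]
{B, C} --1--> {A, B, C, D, E}  [new]
{A, B, C, E} --0--> {A, B, C, D, E}  [seen]
{A, B, C, E} --1--> {A, B, C, D, E}  [seen]
{A, B, C, D} --0--> {A, B, C, D, E}  [seen]
{A, B, C, D} --1--> {A, B, C, D, E}  [seen]
{A, C, D, E} --0--> {B, C, D, E}  [new]
{A, C, D, E} --1--> {A, B, C, D, E}  [seen]
{A, B, C, D, E} --0--> {A, B, C, D, E}  [seen]
{A, B, C, D, E} --1--> {A, B, C, D, E}  [seen]
{B, C, D, E} --0--> {A, B, C, D}  [seen]
{B, C, D, E} --1--> {A, B, C, D, E}  [seen]
Reachable DFA states: {A}, {D, E}, {B, E}, {B, C}, {A, B, C, E}, {A, B, C, D}, {A, C, D, E}, {A, B, C, D, E}, {B, C, D, E}.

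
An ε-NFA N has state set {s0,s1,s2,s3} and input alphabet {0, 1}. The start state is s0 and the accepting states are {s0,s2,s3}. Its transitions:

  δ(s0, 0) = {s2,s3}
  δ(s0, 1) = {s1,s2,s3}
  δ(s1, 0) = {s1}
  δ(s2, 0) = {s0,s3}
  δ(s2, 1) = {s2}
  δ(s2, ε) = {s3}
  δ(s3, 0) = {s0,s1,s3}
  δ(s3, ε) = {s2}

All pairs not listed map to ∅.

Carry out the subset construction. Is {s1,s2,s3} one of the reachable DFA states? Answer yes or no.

yes

Start state of the DFA: {s0} (ε-closure of the NFA start).
{s0} --0--> {s2,s3}  [new]
{s0} --1--> {s1,s2,s3}  [new]
{s2,s3} --0--> {s0,s1,s2,s3}  [new]
{s2,s3} --1--> {s2,s3}  [seen]
{s1,s2,s3} --0--> {s0,s1,s2,s3}  [seen]
{s1,s2,s3} --1--> {s2,s3}  [seen]
{s0,s1,s2,s3} --0--> {s0,s1,s2,s3}  [seen]
{s0,s1,s2,s3} --1--> {s1,s2,s3}  [seen]
Reachable DFA states: {s0}, {s2,s3}, {s1,s2,s3}, {s0,s1,s2,s3}.
{s1,s2,s3} is among them.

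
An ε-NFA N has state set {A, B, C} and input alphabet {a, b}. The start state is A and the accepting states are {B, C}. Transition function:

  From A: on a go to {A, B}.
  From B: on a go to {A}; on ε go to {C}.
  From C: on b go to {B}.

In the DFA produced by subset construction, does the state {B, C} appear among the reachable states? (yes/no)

yes

Start state of the DFA: {A} (ε-closure of the NFA start).
{A} --a--> {A, B, C}  [new]
{A} --b--> ∅  [new]
{A, B, C} --a--> {A, B, C}  [seen]
{A, B, C} --b--> {B, C}  [new]
∅ --a--> ∅  [seen]
∅ --b--> ∅  [seen]
{B, C} --a--> {A}  [seen]
{B, C} --b--> {B, C}  [seen]
Reachable DFA states: {A}, {A, B, C}, ∅, {B, C}.
{B, C} is among them.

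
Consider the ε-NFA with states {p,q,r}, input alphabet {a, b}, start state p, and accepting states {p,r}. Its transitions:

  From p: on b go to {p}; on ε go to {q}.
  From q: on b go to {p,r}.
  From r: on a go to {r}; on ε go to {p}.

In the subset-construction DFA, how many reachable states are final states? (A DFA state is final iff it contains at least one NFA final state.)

Start state of the DFA: {p,q} (ε-closure of the NFA start).
{p,q} --a--> ∅  [new]
{p,q} --b--> {p,q,r}  [new]
∅ --a--> ∅  [seen]
∅ --b--> ∅  [seen]
{p,q,r} --a--> {p,q,r}  [seen]
{p,q,r} --b--> {p,q,r}  [seen]
Reachable DFA states: {p,q}, ∅, {p,q,r}.
Accepting DFA states (contain an NFA accepting state): {p,q}, {p,q,r}.

2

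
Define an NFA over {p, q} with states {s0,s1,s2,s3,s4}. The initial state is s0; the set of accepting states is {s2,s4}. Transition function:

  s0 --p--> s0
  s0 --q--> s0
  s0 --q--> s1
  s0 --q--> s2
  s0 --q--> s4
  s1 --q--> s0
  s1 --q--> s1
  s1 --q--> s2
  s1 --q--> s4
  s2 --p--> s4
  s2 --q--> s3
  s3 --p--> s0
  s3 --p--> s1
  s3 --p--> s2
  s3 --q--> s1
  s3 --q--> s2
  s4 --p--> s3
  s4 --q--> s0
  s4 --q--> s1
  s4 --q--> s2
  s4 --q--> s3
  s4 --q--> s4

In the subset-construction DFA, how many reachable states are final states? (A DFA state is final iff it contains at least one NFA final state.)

4

Start state of the DFA: {s0}.
{s0} --p--> {s0}  [seen]
{s0} --q--> {s0,s1,s2,s4}  [new]
{s0,s1,s2,s4} --p--> {s0,s3,s4}  [new]
{s0,s1,s2,s4} --q--> {s0,s1,s2,s3,s4}  [new]
{s0,s3,s4} --p--> {s0,s1,s2,s3}  [new]
{s0,s3,s4} --q--> {s0,s1,s2,s3,s4}  [seen]
{s0,s1,s2,s3,s4} --p--> {s0,s1,s2,s3,s4}  [seen]
{s0,s1,s2,s3,s4} --q--> {s0,s1,s2,s3,s4}  [seen]
{s0,s1,s2,s3} --p--> {s0,s1,s2,s4}  [seen]
{s0,s1,s2,s3} --q--> {s0,s1,s2,s3,s4}  [seen]
Reachable DFA states: {s0}, {s0,s1,s2,s4}, {s0,s3,s4}, {s0,s1,s2,s3,s4}, {s0,s1,s2,s3}.
Accepting DFA states (contain an NFA accepting state): {s0,s1,s2,s4}, {s0,s3,s4}, {s0,s1,s2,s3,s4}, {s0,s1,s2,s3}.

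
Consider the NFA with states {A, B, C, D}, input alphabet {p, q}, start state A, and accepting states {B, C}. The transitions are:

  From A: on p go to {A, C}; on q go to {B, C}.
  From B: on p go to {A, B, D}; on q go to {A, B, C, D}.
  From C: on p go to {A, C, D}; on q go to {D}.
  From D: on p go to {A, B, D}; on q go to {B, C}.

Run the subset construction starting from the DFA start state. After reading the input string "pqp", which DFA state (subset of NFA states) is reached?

{A, B, C, D}

Start: {A}.
δ(A,p) = {A, C}.
Union: {A, C}.
After p: {A, C}.
δ(A,q) = {B, C}; δ(C,q) = {D}.
Union: {B, C, D}.
After q: {B, C, D}.
δ(B,p) = {A, B, D}; δ(C,p) = {A, C, D}; δ(D,p) = {A, B, D}.
Union: {A, B, C, D}.
After p: {A, B, C, D}.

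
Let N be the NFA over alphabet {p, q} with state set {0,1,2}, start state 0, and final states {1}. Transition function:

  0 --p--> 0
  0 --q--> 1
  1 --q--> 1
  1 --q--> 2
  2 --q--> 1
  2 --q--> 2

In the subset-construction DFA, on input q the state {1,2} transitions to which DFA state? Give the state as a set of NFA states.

δ(1,q) = {1,2}; δ(2,q) = {1,2}.
Union: {1,2}.

{1,2}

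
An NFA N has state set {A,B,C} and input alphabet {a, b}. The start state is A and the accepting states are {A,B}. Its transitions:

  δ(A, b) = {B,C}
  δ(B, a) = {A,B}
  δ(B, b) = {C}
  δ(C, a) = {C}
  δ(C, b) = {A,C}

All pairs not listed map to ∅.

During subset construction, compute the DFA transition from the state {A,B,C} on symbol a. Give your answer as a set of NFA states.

δ(A,a) = ∅; δ(B,a) = {A,B}; δ(C,a) = {C}.
Union: {A,B,C}.

{A,B,C}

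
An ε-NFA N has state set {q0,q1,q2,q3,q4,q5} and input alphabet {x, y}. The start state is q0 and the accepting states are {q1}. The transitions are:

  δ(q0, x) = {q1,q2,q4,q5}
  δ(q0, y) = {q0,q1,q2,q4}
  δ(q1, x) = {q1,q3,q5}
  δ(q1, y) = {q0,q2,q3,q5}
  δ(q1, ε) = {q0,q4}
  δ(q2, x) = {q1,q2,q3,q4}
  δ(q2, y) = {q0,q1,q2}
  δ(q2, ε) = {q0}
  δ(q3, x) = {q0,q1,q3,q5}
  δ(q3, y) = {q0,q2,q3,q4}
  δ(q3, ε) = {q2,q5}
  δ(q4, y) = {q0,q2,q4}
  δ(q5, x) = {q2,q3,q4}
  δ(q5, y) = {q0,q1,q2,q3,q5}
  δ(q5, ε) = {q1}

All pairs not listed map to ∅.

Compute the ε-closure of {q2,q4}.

{q0,q2,q4}

Begin with {q2,q4}.
q2 →ε {q0}; add q0.
ε-closure = {q0,q2,q4}.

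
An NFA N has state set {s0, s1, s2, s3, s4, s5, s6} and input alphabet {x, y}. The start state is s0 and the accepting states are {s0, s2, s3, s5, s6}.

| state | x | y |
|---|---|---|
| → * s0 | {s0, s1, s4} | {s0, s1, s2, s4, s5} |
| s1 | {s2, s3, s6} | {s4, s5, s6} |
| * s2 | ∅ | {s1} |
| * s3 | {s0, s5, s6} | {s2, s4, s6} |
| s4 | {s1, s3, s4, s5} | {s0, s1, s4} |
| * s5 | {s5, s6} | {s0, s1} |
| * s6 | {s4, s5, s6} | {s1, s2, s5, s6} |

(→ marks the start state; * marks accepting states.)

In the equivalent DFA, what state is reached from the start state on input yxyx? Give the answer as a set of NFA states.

Start: {s0}.
δ(s0,y) = {s0, s1, s2, s4, s5}.
Union: {s0, s1, s2, s4, s5}.
After y: {s0, s1, s2, s4, s5}.
δ(s0,x) = {s0, s1, s4}; δ(s1,x) = {s2, s3, s6}; δ(s2,x) = ∅; δ(s4,x) = {s1, s3, s4, s5}; δ(s5,x) = {s5, s6}.
Union: {s0, s1, s2, s3, s4, s5, s6}.
After x: {s0, s1, s2, s3, s4, s5, s6}.
δ(s0,y) = {s0, s1, s2, s4, s5}; δ(s1,y) = {s4, s5, s6}; δ(s2,y) = {s1}; δ(s3,y) = {s2, s4, s6}; δ(s4,y) = {s0, s1, s4}; δ(s5,y) = {s0, s1}; δ(s6,y) = {s1, s2, s5, s6}.
Union: {s0, s1, s2, s4, s5, s6}.
After y: {s0, s1, s2, s4, s5, s6}.
δ(s0,x) = {s0, s1, s4}; δ(s1,x) = {s2, s3, s6}; δ(s2,x) = ∅; δ(s4,x) = {s1, s3, s4, s5}; δ(s5,x) = {s5, s6}; δ(s6,x) = {s4, s5, s6}.
Union: {s0, s1, s2, s3, s4, s5, s6}.
After x: {s0, s1, s2, s3, s4, s5, s6}.

{s0, s1, s2, s3, s4, s5, s6}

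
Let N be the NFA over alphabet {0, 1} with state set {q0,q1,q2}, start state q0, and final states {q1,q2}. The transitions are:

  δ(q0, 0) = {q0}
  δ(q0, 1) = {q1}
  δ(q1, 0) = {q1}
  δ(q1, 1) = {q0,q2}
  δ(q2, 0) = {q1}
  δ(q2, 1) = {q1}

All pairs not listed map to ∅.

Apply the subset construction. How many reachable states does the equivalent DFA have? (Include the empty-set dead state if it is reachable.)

Start state of the DFA: {q0}.
{q0} --0--> {q0}  [seen]
{q0} --1--> {q1}  [new]
{q1} --0--> {q1}  [seen]
{q1} --1--> {q0,q2}  [new]
{q0,q2} --0--> {q0,q1}  [new]
{q0,q2} --1--> {q1}  [seen]
{q0,q1} --0--> {q0,q1}  [seen]
{q0,q1} --1--> {q0,q1,q2}  [new]
{q0,q1,q2} --0--> {q0,q1}  [seen]
{q0,q1,q2} --1--> {q0,q1,q2}  [seen]
Reachable DFA states: {q0}, {q1}, {q0,q2}, {q0,q1}, {q0,q1,q2}.

5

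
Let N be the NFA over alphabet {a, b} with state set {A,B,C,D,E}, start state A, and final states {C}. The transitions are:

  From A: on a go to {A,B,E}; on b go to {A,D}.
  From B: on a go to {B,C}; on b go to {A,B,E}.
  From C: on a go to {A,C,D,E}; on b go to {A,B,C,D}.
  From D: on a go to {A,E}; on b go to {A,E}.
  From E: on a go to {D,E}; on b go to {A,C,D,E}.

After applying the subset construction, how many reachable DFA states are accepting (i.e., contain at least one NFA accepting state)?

2

Start state of the DFA: {A}.
{A} --a--> {A,B,E}  [new]
{A} --b--> {A,D}  [new]
{A,B,E} --a--> {A,B,C,D,E}  [new]
{A,B,E} --b--> {A,B,C,D,E}  [seen]
{A,D} --a--> {A,B,E}  [seen]
{A,D} --b--> {A,D,E}  [new]
{A,B,C,D,E} --a--> {A,B,C,D,E}  [seen]
{A,B,C,D,E} --b--> {A,B,C,D,E}  [seen]
{A,D,E} --a--> {A,B,D,E}  [new]
{A,D,E} --b--> {A,C,D,E}  [new]
{A,B,D,E} --a--> {A,B,C,D,E}  [seen]
{A,B,D,E} --b--> {A,B,C,D,E}  [seen]
{A,C,D,E} --a--> {A,B,C,D,E}  [seen]
{A,C,D,E} --b--> {A,B,C,D,E}  [seen]
Reachable DFA states: {A}, {A,B,E}, {A,D}, {A,B,C,D,E}, {A,D,E}, {A,B,D,E}, {A,C,D,E}.
Accepting DFA states (contain an NFA accepting state): {A,B,C,D,E}, {A,C,D,E}.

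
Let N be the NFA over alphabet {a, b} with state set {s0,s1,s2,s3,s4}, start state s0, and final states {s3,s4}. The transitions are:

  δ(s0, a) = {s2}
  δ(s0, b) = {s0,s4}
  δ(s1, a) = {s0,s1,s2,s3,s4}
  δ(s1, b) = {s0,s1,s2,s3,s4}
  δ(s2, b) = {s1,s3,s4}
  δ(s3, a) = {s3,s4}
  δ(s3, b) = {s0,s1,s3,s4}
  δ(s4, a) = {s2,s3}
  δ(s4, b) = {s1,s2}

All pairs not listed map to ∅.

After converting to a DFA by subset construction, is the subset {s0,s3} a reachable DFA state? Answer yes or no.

no

Start state of the DFA: {s0}.
{s0} --a--> {s2}  [new]
{s0} --b--> {s0,s4}  [new]
{s2} --a--> ∅  [new]
{s2} --b--> {s1,s3,s4}  [new]
{s0,s4} --a--> {s2,s3}  [new]
{s0,s4} --b--> {s0,s1,s2,s4}  [new]
∅ --a--> ∅  [seen]
∅ --b--> ∅  [seen]
{s1,s3,s4} --a--> {s0,s1,s2,s3,s4}  [new]
{s1,s3,s4} --b--> {s0,s1,s2,s3,s4}  [seen]
{s2,s3} --a--> {s3,s4}  [new]
{s2,s3} --b--> {s0,s1,s3,s4}  [new]
{s0,s1,s2,s4} --a--> {s0,s1,s2,s3,s4}  [seen]
{s0,s1,s2,s4} --b--> {s0,s1,s2,s3,s4}  [seen]
{s0,s1,s2,s3,s4} --a--> {s0,s1,s2,s3,s4}  [seen]
{s0,s1,s2,s3,s4} --b--> {s0,s1,s2,s3,s4}  [seen]
{s3,s4} --a--> {s2,s3,s4}  [new]
{s3,s4} --b--> {s0,s1,s2,s3,s4}  [seen]
{s0,s1,s3,s4} --a--> {s0,s1,s2,s3,s4}  [seen]
{s0,s1,s3,s4} --b--> {s0,s1,s2,s3,s4}  [seen]
{s2,s3,s4} --a--> {s2,s3,s4}  [seen]
{s2,s3,s4} --b--> {s0,s1,s2,s3,s4}  [seen]
Reachable DFA states: {s0}, {s2}, {s0,s4}, ∅, {s1,s3,s4}, {s2,s3}, {s0,s1,s2,s4}, {s0,s1,s2,s3,s4}, {s3,s4}, {s0,s1,s3,s4}, {s2,s3,s4}.
{s0,s3} is not among them.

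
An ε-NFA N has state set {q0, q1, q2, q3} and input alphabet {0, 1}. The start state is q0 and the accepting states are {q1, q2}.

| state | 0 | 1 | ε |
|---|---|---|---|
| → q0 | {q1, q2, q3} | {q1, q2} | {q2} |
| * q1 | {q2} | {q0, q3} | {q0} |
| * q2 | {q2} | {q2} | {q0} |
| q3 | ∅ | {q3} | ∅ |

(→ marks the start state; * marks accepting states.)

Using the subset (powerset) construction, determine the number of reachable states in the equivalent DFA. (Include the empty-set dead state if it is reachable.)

Start state of the DFA: {q0, q2} (ε-closure of the NFA start).
{q0, q2} --0--> {q0, q1, q2, q3}  [new]
{q0, q2} --1--> {q0, q1, q2}  [new]
{q0, q1, q2, q3} --0--> {q0, q1, q2, q3}  [seen]
{q0, q1, q2, q3} --1--> {q0, q1, q2, q3}  [seen]
{q0, q1, q2} --0--> {q0, q1, q2, q3}  [seen]
{q0, q1, q2} --1--> {q0, q1, q2, q3}  [seen]
Reachable DFA states: {q0, q2}, {q0, q1, q2, q3}, {q0, q1, q2}.

3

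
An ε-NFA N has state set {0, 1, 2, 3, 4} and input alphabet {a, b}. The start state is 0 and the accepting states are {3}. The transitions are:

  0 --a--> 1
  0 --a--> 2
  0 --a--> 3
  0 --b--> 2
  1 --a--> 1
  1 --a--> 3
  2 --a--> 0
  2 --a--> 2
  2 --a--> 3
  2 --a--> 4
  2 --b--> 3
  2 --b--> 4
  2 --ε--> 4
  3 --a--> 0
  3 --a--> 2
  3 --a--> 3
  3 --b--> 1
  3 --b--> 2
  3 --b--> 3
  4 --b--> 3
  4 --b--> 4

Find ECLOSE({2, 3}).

Begin with {2, 3}.
2 →ε {4}; add 4.
ε-closure = {2, 3, 4}.

{2, 3, 4}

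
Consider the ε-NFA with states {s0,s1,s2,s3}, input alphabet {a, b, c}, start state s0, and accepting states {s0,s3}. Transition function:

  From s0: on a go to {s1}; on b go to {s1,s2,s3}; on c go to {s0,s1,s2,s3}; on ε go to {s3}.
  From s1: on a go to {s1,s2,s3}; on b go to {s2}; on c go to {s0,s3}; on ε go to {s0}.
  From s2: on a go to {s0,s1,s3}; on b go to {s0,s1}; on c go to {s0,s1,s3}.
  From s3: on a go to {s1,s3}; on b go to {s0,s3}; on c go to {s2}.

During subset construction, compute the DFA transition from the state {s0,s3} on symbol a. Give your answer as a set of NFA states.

{s0,s1,s3}

δ(s0,a) = {s1}; δ(s3,a) = {s1,s3}.
Union: {s1,s3}.
ε-closure gives {s0,s1,s3}.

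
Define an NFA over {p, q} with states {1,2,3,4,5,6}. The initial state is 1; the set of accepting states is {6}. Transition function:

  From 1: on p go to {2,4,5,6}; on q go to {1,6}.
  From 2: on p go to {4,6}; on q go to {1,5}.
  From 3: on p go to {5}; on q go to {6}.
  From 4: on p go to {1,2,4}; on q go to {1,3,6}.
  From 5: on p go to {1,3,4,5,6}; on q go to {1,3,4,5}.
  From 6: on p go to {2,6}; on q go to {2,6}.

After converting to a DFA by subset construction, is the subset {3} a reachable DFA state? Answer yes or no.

Start state of the DFA: {1}.
{1} --p--> {2,4,5,6}  [new]
{1} --q--> {1,6}  [new]
{2,4,5,6} --p--> {1,2,3,4,5,6}  [new]
{2,4,5,6} --q--> {1,2,3,4,5,6}  [seen]
{1,6} --p--> {2,4,5,6}  [seen]
{1,6} --q--> {1,2,6}  [new]
{1,2,3,4,5,6} --p--> {1,2,3,4,5,6}  [seen]
{1,2,3,4,5,6} --q--> {1,2,3,4,5,6}  [seen]
{1,2,6} --p--> {2,4,5,6}  [seen]
{1,2,6} --q--> {1,2,5,6}  [new]
{1,2,5,6} --p--> {1,2,3,4,5,6}  [seen]
{1,2,5,6} --q--> {1,2,3,4,5,6}  [seen]
Reachable DFA states: {1}, {2,4,5,6}, {1,6}, {1,2,3,4,5,6}, {1,2,6}, {1,2,5,6}.
{3} is not among them.

no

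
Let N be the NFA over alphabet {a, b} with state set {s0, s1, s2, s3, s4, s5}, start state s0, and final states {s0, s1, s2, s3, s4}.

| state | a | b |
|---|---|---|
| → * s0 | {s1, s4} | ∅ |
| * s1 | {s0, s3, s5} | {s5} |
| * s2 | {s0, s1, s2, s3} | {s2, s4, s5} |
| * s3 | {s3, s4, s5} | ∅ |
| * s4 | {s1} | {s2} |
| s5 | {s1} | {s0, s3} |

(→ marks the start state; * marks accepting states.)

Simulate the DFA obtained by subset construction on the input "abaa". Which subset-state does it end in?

{s0, s1, s2, s3, s4, s5}

Start: {s0}.
δ(s0,a) = {s1, s4}.
Union: {s1, s4}.
After a: {s1, s4}.
δ(s1,b) = {s5}; δ(s4,b) = {s2}.
Union: {s2, s5}.
After b: {s2, s5}.
δ(s2,a) = {s0, s1, s2, s3}; δ(s5,a) = {s1}.
Union: {s0, s1, s2, s3}.
After a: {s0, s1, s2, s3}.
δ(s0,a) = {s1, s4}; δ(s1,a) = {s0, s3, s5}; δ(s2,a) = {s0, s1, s2, s3}; δ(s3,a) = {s3, s4, s5}.
Union: {s0, s1, s2, s3, s4, s5}.
After a: {s0, s1, s2, s3, s4, s5}.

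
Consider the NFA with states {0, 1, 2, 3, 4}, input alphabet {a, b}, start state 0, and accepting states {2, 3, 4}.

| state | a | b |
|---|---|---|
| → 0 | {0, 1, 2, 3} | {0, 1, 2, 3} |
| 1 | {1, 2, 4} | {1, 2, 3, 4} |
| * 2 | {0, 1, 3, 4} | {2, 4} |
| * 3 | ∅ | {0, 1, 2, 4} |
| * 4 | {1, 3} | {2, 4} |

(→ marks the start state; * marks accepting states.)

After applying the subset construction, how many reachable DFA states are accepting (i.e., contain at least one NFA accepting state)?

Start state of the DFA: {0}.
{0} --a--> {0, 1, 2, 3}  [new]
{0} --b--> {0, 1, 2, 3}  [seen]
{0, 1, 2, 3} --a--> {0, 1, 2, 3, 4}  [new]
{0, 1, 2, 3} --b--> {0, 1, 2, 3, 4}  [seen]
{0, 1, 2, 3, 4} --a--> {0, 1, 2, 3, 4}  [seen]
{0, 1, 2, 3, 4} --b--> {0, 1, 2, 3, 4}  [seen]
Reachable DFA states: {0}, {0, 1, 2, 3}, {0, 1, 2, 3, 4}.
Accepting DFA states (contain an NFA accepting state): {0, 1, 2, 3}, {0, 1, 2, 3, 4}.

2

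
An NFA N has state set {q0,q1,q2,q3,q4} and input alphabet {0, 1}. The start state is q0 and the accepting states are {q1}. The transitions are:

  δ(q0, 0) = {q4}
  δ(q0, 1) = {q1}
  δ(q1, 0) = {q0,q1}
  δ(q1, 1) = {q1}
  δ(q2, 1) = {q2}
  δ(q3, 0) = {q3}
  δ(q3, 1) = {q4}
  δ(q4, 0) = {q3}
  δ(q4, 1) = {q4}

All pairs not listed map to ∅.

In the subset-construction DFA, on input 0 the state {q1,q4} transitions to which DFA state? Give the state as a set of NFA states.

{q0,q1,q3}

δ(q1,0) = {q0,q1}; δ(q4,0) = {q3}.
Union: {q0,q1,q3}.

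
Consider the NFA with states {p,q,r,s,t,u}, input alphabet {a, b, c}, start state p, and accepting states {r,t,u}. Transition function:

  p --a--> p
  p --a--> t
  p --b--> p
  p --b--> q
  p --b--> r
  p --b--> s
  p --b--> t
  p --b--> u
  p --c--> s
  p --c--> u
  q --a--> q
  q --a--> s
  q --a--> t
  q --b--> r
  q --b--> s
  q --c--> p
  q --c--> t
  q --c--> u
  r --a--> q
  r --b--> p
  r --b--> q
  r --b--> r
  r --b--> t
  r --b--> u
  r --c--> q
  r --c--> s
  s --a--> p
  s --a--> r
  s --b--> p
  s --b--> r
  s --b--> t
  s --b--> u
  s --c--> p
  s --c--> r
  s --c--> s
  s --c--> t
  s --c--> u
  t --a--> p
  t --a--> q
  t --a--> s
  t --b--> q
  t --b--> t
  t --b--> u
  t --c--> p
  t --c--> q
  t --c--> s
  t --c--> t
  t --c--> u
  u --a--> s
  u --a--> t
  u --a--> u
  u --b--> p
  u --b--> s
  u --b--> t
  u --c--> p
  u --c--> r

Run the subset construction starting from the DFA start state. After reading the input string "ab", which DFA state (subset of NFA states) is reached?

Start: {p}.
δ(p,a) = {p,t}.
Union: {p,t}.
After a: {p,t}.
δ(p,b) = {p,q,r,s,t,u}; δ(t,b) = {q,t,u}.
Union: {p,q,r,s,t,u}.
After b: {p,q,r,s,t,u}.

{p,q,r,s,t,u}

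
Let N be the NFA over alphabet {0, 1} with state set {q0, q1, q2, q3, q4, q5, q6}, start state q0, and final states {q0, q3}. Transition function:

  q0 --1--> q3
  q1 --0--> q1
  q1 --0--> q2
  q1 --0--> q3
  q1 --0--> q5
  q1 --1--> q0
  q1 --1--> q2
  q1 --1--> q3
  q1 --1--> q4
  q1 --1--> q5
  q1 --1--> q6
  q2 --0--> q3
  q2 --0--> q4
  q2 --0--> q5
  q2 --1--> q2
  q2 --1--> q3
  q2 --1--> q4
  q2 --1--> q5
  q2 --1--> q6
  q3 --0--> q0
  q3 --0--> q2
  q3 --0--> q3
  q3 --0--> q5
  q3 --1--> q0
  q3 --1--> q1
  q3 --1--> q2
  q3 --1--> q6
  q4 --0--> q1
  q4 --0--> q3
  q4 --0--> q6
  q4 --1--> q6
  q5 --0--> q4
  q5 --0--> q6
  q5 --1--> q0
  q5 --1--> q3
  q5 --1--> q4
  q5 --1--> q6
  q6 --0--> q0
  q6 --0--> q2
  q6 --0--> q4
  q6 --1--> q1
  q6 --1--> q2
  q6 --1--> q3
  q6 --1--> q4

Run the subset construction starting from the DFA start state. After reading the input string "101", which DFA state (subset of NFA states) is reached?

Start: {q0}.
δ(q0,1) = {q3}.
Union: {q3}.
After 1: {q3}.
δ(q3,0) = {q0, q2, q3, q5}.
Union: {q0, q2, q3, q5}.
After 0: {q0, q2, q3, q5}.
δ(q0,1) = {q3}; δ(q2,1) = {q2, q3, q4, q5, q6}; δ(q3,1) = {q0, q1, q2, q6}; δ(q5,1) = {q0, q3, q4, q6}.
Union: {q0, q1, q2, q3, q4, q5, q6}.
After 1: {q0, q1, q2, q3, q4, q5, q6}.

{q0, q1, q2, q3, q4, q5, q6}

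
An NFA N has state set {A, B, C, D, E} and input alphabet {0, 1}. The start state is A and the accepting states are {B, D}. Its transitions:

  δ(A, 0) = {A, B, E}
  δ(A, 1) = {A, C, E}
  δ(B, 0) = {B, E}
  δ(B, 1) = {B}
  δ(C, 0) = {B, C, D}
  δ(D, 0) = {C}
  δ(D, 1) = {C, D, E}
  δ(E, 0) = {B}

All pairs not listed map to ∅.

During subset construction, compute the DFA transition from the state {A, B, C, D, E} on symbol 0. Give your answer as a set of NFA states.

{A, B, C, D, E}

δ(A,0) = {A, B, E}; δ(B,0) = {B, E}; δ(C,0) = {B, C, D}; δ(D,0) = {C}; δ(E,0) = {B}.
Union: {A, B, C, D, E}.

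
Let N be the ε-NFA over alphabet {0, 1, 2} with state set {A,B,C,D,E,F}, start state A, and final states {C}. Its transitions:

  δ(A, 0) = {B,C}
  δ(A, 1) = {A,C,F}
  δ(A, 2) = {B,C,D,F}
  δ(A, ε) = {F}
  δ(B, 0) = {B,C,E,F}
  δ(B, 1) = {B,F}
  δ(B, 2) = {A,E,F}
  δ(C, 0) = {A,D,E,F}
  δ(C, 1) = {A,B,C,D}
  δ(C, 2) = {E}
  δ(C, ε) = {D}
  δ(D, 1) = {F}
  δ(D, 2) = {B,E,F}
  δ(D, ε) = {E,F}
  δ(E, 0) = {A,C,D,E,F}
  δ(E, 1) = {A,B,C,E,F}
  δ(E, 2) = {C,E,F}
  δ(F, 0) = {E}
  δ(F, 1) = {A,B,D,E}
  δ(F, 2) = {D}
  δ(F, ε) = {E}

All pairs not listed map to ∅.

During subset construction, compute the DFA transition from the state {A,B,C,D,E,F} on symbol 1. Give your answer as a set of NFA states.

δ(A,1) = {A,C,F}; δ(B,1) = {B,F}; δ(C,1) = {A,B,C,D}; δ(D,1) = {F}; δ(E,1) = {A,B,C,E,F}; δ(F,1) = {A,B,D,E}.
Union: {A,B,C,D,E,F}.

{A,B,C,D,E,F}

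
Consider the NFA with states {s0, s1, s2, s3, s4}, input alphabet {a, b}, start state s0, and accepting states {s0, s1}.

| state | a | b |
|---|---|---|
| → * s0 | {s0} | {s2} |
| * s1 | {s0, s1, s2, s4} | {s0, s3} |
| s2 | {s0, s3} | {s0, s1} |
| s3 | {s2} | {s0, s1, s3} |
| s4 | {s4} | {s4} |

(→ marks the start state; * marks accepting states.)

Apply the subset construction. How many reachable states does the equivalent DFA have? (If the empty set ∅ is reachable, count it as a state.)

10

Start state of the DFA: {s0}.
{s0} --a--> {s0}  [seen]
{s0} --b--> {s2}  [new]
{s2} --a--> {s0, s3}  [new]
{s2} --b--> {s0, s1}  [new]
{s0, s3} --a--> {s0, s2}  [new]
{s0, s3} --b--> {s0, s1, s2, s3}  [new]
{s0, s1} --a--> {s0, s1, s2, s4}  [new]
{s0, s1} --b--> {s0, s2, s3}  [new]
{s0, s2} --a--> {s0, s3}  [seen]
{s0, s2} --b--> {s0, s1, s2}  [new]
{s0, s1, s2, s3} --a--> {s0, s1, s2, s3, s4}  [new]
{s0, s1, s2, s3} --b--> {s0, s1, s2, s3}  [seen]
{s0, s1, s2, s4} --a--> {s0, s1, s2, s3, s4}  [seen]
{s0, s1, s2, s4} --b--> {s0, s1, s2, s3, s4}  [seen]
{s0, s2, s3} --a--> {s0, s2, s3}  [seen]
{s0, s2, s3} --b--> {s0, s1, s2, s3}  [seen]
{s0, s1, s2} --a--> {s0, s1, s2, s3, s4}  [seen]
{s0, s1, s2} --b--> {s0, s1, s2, s3}  [seen]
{s0, s1, s2, s3, s4} --a--> {s0, s1, s2, s3, s4}  [seen]
{s0, s1, s2, s3, s4} --b--> {s0, s1, s2, s3, s4}  [seen]
Reachable DFA states: {s0}, {s2}, {s0, s3}, {s0, s1}, {s0, s2}, {s0, s1, s2, s3}, {s0, s1, s2, s4}, {s0, s2, s3}, {s0, s1, s2}, {s0, s1, s2, s3, s4}.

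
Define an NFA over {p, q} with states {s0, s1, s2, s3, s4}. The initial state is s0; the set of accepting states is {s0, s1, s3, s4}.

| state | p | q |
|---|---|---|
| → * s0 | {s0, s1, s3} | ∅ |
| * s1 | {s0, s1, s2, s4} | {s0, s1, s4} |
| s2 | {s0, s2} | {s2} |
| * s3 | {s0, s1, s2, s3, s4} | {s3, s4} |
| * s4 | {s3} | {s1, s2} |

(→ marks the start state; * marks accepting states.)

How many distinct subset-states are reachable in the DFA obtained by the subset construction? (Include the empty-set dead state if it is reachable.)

5

Start state of the DFA: {s0}.
{s0} --p--> {s0, s1, s3}  [new]
{s0} --q--> ∅  [new]
{s0, s1, s3} --p--> {s0, s1, s2, s3, s4}  [new]
{s0, s1, s3} --q--> {s0, s1, s3, s4}  [new]
∅ --p--> ∅  [seen]
∅ --q--> ∅  [seen]
{s0, s1, s2, s3, s4} --p--> {s0, s1, s2, s3, s4}  [seen]
{s0, s1, s2, s3, s4} --q--> {s0, s1, s2, s3, s4}  [seen]
{s0, s1, s3, s4} --p--> {s0, s1, s2, s3, s4}  [seen]
{s0, s1, s3, s4} --q--> {s0, s1, s2, s3, s4}  [seen]
Reachable DFA states: {s0}, {s0, s1, s3}, ∅, {s0, s1, s2, s3, s4}, {s0, s1, s3, s4}.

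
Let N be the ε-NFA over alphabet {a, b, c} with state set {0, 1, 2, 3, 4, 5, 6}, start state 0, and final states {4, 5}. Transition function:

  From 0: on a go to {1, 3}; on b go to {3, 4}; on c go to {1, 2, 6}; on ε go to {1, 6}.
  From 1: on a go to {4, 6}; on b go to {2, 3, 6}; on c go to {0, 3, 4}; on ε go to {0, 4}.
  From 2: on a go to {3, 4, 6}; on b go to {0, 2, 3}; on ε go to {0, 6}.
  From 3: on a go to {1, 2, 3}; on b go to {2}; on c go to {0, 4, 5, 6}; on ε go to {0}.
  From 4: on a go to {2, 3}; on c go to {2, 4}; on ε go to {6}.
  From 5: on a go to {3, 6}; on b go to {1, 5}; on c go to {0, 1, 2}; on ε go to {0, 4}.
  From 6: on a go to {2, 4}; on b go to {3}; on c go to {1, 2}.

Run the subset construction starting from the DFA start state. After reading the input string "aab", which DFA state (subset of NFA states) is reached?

Start: {0, 1, 4, 6}.
δ(0,a) = {1, 3}; δ(1,a) = {4, 6}; δ(4,a) = {2, 3}; δ(6,a) = {2, 4}.
Union: {1, 2, 3, 4, 6}.
ε-closure gives {0, 1, 2, 3, 4, 6}.
After a: {0, 1, 2, 3, 4, 6}.
δ(0,a) = {1, 3}; δ(1,a) = {4, 6}; δ(2,a) = {3, 4, 6}; δ(3,a) = {1, 2, 3}; δ(4,a) = {2, 3}; δ(6,a) = {2, 4}.
Union: {1, 2, 3, 4, 6}.
ε-closure gives {0, 1, 2, 3, 4, 6}.
After a: {0, 1, 2, 3, 4, 6}.
δ(0,b) = {3, 4}; δ(1,b) = {2, 3, 6}; δ(2,b) = {0, 2, 3}; δ(3,b) = {2}; δ(4,b) = ∅; δ(6,b) = {3}.
Union: {0, 2, 3, 4, 6}.
ε-closure gives {0, 1, 2, 3, 4, 6}.
After b: {0, 1, 2, 3, 4, 6}.

{0, 1, 2, 3, 4, 6}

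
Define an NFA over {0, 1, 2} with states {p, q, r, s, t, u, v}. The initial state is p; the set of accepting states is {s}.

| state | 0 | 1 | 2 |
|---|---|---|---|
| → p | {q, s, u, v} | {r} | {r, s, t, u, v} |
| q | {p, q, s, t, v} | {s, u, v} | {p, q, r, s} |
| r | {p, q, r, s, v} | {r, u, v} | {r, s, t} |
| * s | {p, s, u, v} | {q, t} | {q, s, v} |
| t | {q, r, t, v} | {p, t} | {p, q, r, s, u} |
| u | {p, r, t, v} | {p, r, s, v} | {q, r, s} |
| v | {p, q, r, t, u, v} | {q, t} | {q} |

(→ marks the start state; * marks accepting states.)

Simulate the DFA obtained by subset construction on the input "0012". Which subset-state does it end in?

{p, q, r, s, t, u, v}

Start: {p}.
δ(p,0) = {q, s, u, v}.
Union: {q, s, u, v}.
After 0: {q, s, u, v}.
δ(q,0) = {p, q, s, t, v}; δ(s,0) = {p, s, u, v}; δ(u,0) = {p, r, t, v}; δ(v,0) = {p, q, r, t, u, v}.
Union: {p, q, r, s, t, u, v}.
After 0: {p, q, r, s, t, u, v}.
δ(p,1) = {r}; δ(q,1) = {s, u, v}; δ(r,1) = {r, u, v}; δ(s,1) = {q, t}; δ(t,1) = {p, t}; δ(u,1) = {p, r, s, v}; δ(v,1) = {q, t}.
Union: {p, q, r, s, t, u, v}.
After 1: {p, q, r, s, t, u, v}.
δ(p,2) = {r, s, t, u, v}; δ(q,2) = {p, q, r, s}; δ(r,2) = {r, s, t}; δ(s,2) = {q, s, v}; δ(t,2) = {p, q, r, s, u}; δ(u,2) = {q, r, s}; δ(v,2) = {q}.
Union: {p, q, r, s, t, u, v}.
After 2: {p, q, r, s, t, u, v}.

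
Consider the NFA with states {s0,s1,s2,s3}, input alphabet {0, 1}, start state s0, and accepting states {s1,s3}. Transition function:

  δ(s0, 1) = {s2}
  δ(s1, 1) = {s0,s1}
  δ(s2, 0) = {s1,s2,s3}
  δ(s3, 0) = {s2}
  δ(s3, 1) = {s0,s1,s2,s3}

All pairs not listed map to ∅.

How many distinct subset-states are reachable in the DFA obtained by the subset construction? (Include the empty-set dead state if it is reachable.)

5

Start state of the DFA: {s0}.
{s0} --0--> ∅  [new]
{s0} --1--> {s2}  [new]
∅ --0--> ∅  [seen]
∅ --1--> ∅  [seen]
{s2} --0--> {s1,s2,s3}  [new]
{s2} --1--> ∅  [seen]
{s1,s2,s3} --0--> {s1,s2,s3}  [seen]
{s1,s2,s3} --1--> {s0,s1,s2,s3}  [new]
{s0,s1,s2,s3} --0--> {s1,s2,s3}  [seen]
{s0,s1,s2,s3} --1--> {s0,s1,s2,s3}  [seen]
Reachable DFA states: {s0}, ∅, {s2}, {s1,s2,s3}, {s0,s1,s2,s3}.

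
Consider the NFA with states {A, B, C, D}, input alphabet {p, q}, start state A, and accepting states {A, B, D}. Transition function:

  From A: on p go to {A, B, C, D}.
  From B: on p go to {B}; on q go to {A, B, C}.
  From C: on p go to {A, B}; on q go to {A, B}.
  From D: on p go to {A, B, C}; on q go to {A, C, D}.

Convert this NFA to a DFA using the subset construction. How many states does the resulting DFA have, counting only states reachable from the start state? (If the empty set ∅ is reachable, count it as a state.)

3

Start state of the DFA: {A}.
{A} --p--> {A, B, C, D}  [new]
{A} --q--> ∅  [new]
{A, B, C, D} --p--> {A, B, C, D}  [seen]
{A, B, C, D} --q--> {A, B, C, D}  [seen]
∅ --p--> ∅  [seen]
∅ --q--> ∅  [seen]
Reachable DFA states: {A}, {A, B, C, D}, ∅.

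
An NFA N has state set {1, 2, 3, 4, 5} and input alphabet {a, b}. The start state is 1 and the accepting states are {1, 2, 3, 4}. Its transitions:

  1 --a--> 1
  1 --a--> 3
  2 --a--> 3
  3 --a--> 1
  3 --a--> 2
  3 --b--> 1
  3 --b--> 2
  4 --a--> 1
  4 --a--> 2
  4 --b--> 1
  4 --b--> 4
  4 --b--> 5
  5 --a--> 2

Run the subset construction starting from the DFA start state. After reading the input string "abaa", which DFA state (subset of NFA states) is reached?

{1, 2, 3}

Start: {1}.
δ(1,a) = {1, 3}.
Union: {1, 3}.
After a: {1, 3}.
δ(1,b) = ∅; δ(3,b) = {1, 2}.
Union: {1, 2}.
After b: {1, 2}.
δ(1,a) = {1, 3}; δ(2,a) = {3}.
Union: {1, 3}.
After a: {1, 3}.
δ(1,a) = {1, 3}; δ(3,a) = {1, 2}.
Union: {1, 2, 3}.
After a: {1, 2, 3}.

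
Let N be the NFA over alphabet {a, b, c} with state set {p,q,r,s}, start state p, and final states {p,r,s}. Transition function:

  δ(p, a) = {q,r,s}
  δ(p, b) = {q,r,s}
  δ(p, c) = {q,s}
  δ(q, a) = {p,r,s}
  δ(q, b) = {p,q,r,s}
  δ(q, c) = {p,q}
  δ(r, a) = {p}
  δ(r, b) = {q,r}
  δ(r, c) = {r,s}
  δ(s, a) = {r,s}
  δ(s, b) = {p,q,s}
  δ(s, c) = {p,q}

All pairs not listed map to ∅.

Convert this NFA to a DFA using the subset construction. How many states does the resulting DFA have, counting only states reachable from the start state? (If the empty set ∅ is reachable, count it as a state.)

Start state of the DFA: {p}.
{p} --a--> {q,r,s}  [new]
{p} --b--> {q,r,s}  [seen]
{p} --c--> {q,s}  [new]
{q,r,s} --a--> {p,r,s}  [new]
{q,r,s} --b--> {p,q,r,s}  [new]
{q,r,s} --c--> {p,q,r,s}  [seen]
{q,s} --a--> {p,r,s}  [seen]
{q,s} --b--> {p,q,r,s}  [seen]
{q,s} --c--> {p,q}  [new]
{p,r,s} --a--> {p,q,r,s}  [seen]
{p,r,s} --b--> {p,q,r,s}  [seen]
{p,r,s} --c--> {p,q,r,s}  [seen]
{p,q,r,s} --a--> {p,q,r,s}  [seen]
{p,q,r,s} --b--> {p,q,r,s}  [seen]
{p,q,r,s} --c--> {p,q,r,s}  [seen]
{p,q} --a--> {p,q,r,s}  [seen]
{p,q} --b--> {p,q,r,s}  [seen]
{p,q} --c--> {p,q,s}  [new]
{p,q,s} --a--> {p,q,r,s}  [seen]
{p,q,s} --b--> {p,q,r,s}  [seen]
{p,q,s} --c--> {p,q,s}  [seen]
Reachable DFA states: {p}, {q,r,s}, {q,s}, {p,r,s}, {p,q,r,s}, {p,q}, {p,q,s}.

7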